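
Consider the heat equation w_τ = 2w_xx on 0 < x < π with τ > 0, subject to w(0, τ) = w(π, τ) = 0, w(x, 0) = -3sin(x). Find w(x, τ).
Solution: Separating variables: w = Σ c_n exp(-2n²τ) sin(nx). From w(x,0) = -3sin(x): c_1=-3.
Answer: w(x, τ) = -3exp(-2τ)sin(x)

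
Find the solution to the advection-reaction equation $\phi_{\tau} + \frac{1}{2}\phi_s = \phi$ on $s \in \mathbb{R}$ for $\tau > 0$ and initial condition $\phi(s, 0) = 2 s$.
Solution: Substitute $\phi = e^{\tau}u$, i.e. $u = e^{-\tau}\phi$.
By the product rule, $\phi_{\tau} = e^{\tau}(u_{\tau} + u)$, $\phi_s = e^{\tau}u_s$.
Substituting into the PDE and dividing by $e^{\tau}$: $u_{\tau} + u + \frac{1}{2}u_s = u$.
The lower-order terms cancel, leaving the standard advection equation $u_{\tau} + \frac{1}{2}u_s = 0$.
Initial data for $u$: $u(s,0) = \phi(s,0) = 2 s$.
Solve for $u$:
  By method of characteristics (waves move right with speed 1/2):
  Along characteristics $s - \frac{1}{2}\tau =$ const, $u$ is constant, so $u(s,\tau) = f(s - \frac{1}{2}\tau)$ with $f = u( \cdot , 0)$.
Hence $u(s,\tau) = 2 s - \tau$.
Transform back: $\phi(s,\tau) = e^{\tau}u(s,\tau)$.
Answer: $\phi(s, \tau) = - \tau e^{\tau} + 2 s e^{\tau}$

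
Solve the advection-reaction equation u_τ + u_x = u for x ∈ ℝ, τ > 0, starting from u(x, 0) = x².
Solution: Substitute u = exp(τ)w.
Then u_τ = exp(τ)(w_τ + w), u_x = exp(τ)w_x; substituting and dividing by exp(τ), the lower-order terms cancel: w_τ + w_x = 0 (standard advection equation).
Data for w: w(x,0) = u(x,0) = x².
By characteristics (dx/dτ = 1), w(x,τ) = f(x - τ) with f = w(·, 0).
So w(x,τ) = x² - 2xτ + τ², and u(x,τ) = exp(τ)w(x,τ).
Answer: u(x, τ) = x²exp(τ) - 2xτexp(τ) + τ²exp(τ)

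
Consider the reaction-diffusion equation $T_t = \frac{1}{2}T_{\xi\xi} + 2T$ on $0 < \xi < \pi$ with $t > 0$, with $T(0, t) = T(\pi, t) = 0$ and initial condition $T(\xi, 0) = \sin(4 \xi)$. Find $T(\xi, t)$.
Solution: Substitute $T = e^{2t}u$.
Then $T_t = e^{2t}(u_t + 2u)$, $T_{\xi\xi} = e^{2t}u_{\xi\xi}$; substituting and dividing by $e^{2t}$, the lower-order terms cancel: $u_t = \frac{1}{2}u_{\xi\xi}$ (standard heat equation).
Data for $u$: $u(\xi,0) = T(\xi,0) = \sin(4 \xi)$. The boundary conditions carry over: $u(0,t) = u(\pi,t) = 0$.
Separating variables: $u = \sum c_n e^{-n^2t/2} \sin(n\xi)$. From $u(\xi,0) = \sin(4 \xi)$: $c_4=1$.
So $u(\xi,t) = e^{-8 t} \sin(4 \xi)$, and $T(\xi,t) = e^{2t}u(\xi,t)$.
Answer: $T(\xi, t) = e^{-6 t} \sin(4 \xi)$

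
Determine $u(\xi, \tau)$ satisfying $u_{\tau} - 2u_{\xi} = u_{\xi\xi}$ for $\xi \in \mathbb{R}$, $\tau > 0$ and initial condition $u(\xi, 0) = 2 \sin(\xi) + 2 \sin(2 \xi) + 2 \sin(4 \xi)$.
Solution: Change to a moving frame: let $\eta = \xi + 2\tau$, $\sigma = \tau$ and write $u(\xi,\tau) = w(\eta,\sigma)$.
By the chain rule $u_{\tau} = w_{\sigma} + 2w_{\eta}$, $u_{\xi} = w_{\eta}$, $u_{\xi\xi} = w_{\eta\eta}$.
Then $u_{\tau} - 2u_{\xi} = w_{\sigma}$: the advection term cancels and the PDE becomes the heat equation $w_{\sigma} = w_{\eta\eta}$ on $\eta \in \mathbb{R}$.
Initial data: $w(\eta,0) = u(\eta,0) = 2 \sin(\eta) + 2 \sin(2 \eta) + 2 \sin(4 \eta)$.
On $\eta \in \mathbb{R}$ each mode satisfies $(\sin(n\eta))'' = -n^2 \sin(n\eta)$, so $e^{-n^2\sigma} \sin(n\eta)$ solves the heat equation; by superposition $w(\eta,\sigma) = \sum c_n e^{-n^2\sigma} \sin(n\eta)$.
Reading off the coefficients: $c_1=2, c_2=2, c_4=2$, so $w(\eta,\sigma) = 2 e^{-\sigma} \sin(\eta) + 2 e^{-4 \sigma} \sin(2 \eta) + 2 e^{-16 \sigma} \sin(4 \eta)$.
Substituting back $\eta = \xi + 2\tau$, $\sigma = \tau$: $u(\xi,\tau) = w(\xi + 2\tau, \tau)$.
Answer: $u(\xi, \tau) = 2 e^{-\tau} \sin(2 \tau + \xi) + 2 e^{-4 \tau} \sin(4 \tau + 2 \xi) + 2 e^{-16 \tau} \sin(8 \tau + 4 \xi)$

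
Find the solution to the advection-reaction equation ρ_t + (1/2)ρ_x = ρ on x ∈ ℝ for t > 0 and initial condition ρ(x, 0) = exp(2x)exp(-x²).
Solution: Substitute ρ = exp(2x)u.
Then ρ_x = exp(2x)(u_x + 2u), ρ_t = exp(2x)u_t; substituting and dividing by exp(2x), the lower-order terms cancel: u_t + (1/2)u_x = 0 (standard advection equation).
Data for u: u(x,0) = exp(-2x)ρ(x,0) = exp(-x²).
By characteristics (dx/dt = 1/2), u(x,t) = f(x - (1/2)t) with f = u(·, 0).
So u(x,t) = exp(-(-t/2 + x)²), and ρ(x,t) = exp(2x)u(x,t).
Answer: ρ(x, t) = exp(2x)exp(-(-t/2 + x)²)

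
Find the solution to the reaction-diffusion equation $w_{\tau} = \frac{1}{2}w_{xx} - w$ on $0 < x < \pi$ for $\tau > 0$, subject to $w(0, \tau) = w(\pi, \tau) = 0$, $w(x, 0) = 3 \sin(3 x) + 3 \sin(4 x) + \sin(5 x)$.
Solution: Substitute $w = e^{-\tau}u$, i.e. $u = e^{\tau}w$.
By the product rule, $w_{\tau} = e^{-\tau}(u_{\tau} - u)$, $w_{xx} = e^{-\tau}u_{xx}$.
Substituting into the PDE and dividing by $e^{-\tau}$: $u_{\tau} - u = \frac{1}{2}u_{xx} - u$.
The lower-order terms cancel, leaving the standard heat equation $u_{\tau} = \frac{1}{2}u_{xx}$.
Initial data for $u$: $u(x,0) = w(x,0) = 3 \sin(3 x) + 3 \sin(4 x) + \sin(5 x)$. The boundary conditions carry over: $u(0,\tau) = u(\pi,\tau) = 0$.
Solve for $u$:
  Using separation of variables $u = X(x)T(\tau)$:
  Eigenfunctions: $\sin(nx)$, $n = 1, 2, 3, \ldots$
  General solution: $u(x, \tau) = \sum c_n \sin(nx) e^{-n^2 \tau/2}$
  Matching $u(x,0) = 3 \sin(3 x) + 3 \sin(4 x) + \sin(5 x)$ term by term: $c_3=3, c_4=3, c_5=1$.
Hence $u(x,\tau) = 3 e^{-8 \tau} \sin(4 x) + 3 e^{-9 \tau/2} \sin(3 x) + e^{-25 \tau/2} \sin(5 x)$.
Transform back: $w(x,\tau) = e^{-\tau}u(x,\tau)$.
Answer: $w(x, \tau) = 3 e^{-9 \tau} \sin(4 x) + 3 e^{-11 \tau/2} \sin(3 x) + e^{-27 \tau/2} \sin(5 x)$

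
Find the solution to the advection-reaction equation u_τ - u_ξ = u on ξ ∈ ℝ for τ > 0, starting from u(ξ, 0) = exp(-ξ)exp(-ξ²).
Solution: Substitute u = exp(-ξ)w.
Then u_ξ = exp(-ξ)(w_ξ - w), u_τ = exp(-ξ)w_τ; substituting and dividing by exp(-ξ), the lower-order terms cancel: w_τ - w_ξ = 0 (standard advection equation).
Data for w: w(ξ,0) = exp(ξ)u(ξ,0) = exp(-ξ²).
By characteristics (dξ/dτ = -1), w(ξ,τ) = f(ξ + τ) with f = w(·, 0).
So w(ξ,τ) = exp(-(ξ + τ)²), and u(ξ,τ) = exp(-ξ)w(ξ,τ).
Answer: u(ξ, τ) = exp(-ξ)exp(-(ξ + τ)²)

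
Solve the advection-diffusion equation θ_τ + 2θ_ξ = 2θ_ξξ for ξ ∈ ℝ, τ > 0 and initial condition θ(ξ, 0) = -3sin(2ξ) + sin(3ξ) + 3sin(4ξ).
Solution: Change to a moving frame: let η = ξ - 2τ, σ = τ and write θ(ξ,τ) = u(η,σ).
By the chain rule θ_τ = u_σ - 2u_η, θ_ξ = u_η, θ_ξξ = u_ηη.
Then θ_τ + 2θ_ξ = u_σ: the advection term cancels and the PDE becomes the heat equation u_σ = 2u_ηη on η ∈ ℝ.
Initial data: u(η,0) = θ(η,0) = -3sin(2η) + sin(3η) + 3sin(4η).
On η ∈ ℝ each mode satisfies (sin(nη))″ = -n² sin(nη), so exp(-2n²σ) sin(nη) solves the heat equation; by superposition u(η,σ) = Σ c_n exp(-2n²σ) sin(nη).
Reading off the coefficients: c_2=-3, c_3=1, c_4=3, so u(η,σ) = -3exp(-8σ)sin(2η) + exp(-18σ)sin(3η) + 3exp(-32σ)sin(4η).
Substituting back η = ξ - 2τ, σ = τ: θ(ξ,τ) = u(ξ - 2τ, τ).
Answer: θ(ξ, τ) = -3exp(-8τ)sin(2ξ - 4τ) + exp(-18τ)sin(3ξ - 6τ) + 3exp(-32τ)sin(4ξ - 8τ)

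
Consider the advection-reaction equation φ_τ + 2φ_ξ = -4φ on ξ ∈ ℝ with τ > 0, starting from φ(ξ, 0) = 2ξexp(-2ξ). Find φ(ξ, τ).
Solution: Substitute φ = exp(-2ξ)u.
Then φ_ξ = exp(-2ξ)(u_ξ - 2u), φ_τ = exp(-2ξ)u_τ; substituting and dividing by exp(-2ξ), the lower-order terms cancel: u_τ + 2u_ξ = 0 (standard advection equation).
Data for u: u(ξ,0) = exp(2ξ)φ(ξ,0) = 2ξ.
By characteristics (dξ/dτ = 2), u(ξ,τ) = f(ξ - 2τ) with f = u(·, 0).
So u(ξ,τ) = 2ξ - 4τ, and φ(ξ,τ) = exp(-2ξ)u(ξ,τ).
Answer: φ(ξ, τ) = 2ξexp(-2ξ) - 4τexp(-2ξ)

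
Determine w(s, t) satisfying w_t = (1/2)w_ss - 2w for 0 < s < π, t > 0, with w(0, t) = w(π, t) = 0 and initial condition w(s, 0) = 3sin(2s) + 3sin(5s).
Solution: Substitute w = exp(-2t)u.
Then w_t = exp(-2t)(u_t - 2u), w_ss = exp(-2t)u_ss; substituting and dividing by exp(-2t), the lower-order terms cancel: u_t = (1/2)u_ss (standard heat equation).
Data for u: u(s,0) = w(s,0) = 3sin(2s) + 3sin(5s). The boundary conditions carry over: u(0,t) = u(π,t) = 0.
Separating variables: u = Σ c_n exp(-n²t/2) sin(ns). From u(s,0) = 3sin(2s) + 3sin(5s): c_2=3, c_5=3.
So u(s,t) = 3exp(-2t)sin(2s) + 3exp(-25t/2)sin(5s), and w(s,t) = exp(-2t)u(s,t).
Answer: w(s, t) = 3exp(-4t)sin(2s) + 3exp(-29t/2)sin(5s)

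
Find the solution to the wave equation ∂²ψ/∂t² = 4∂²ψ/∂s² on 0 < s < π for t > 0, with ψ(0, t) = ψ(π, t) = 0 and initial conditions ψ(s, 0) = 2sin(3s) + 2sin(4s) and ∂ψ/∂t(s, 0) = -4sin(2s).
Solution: Using separation of variables ψ = X(s)T(t):
Eigenfunctions: sin(ns), n = 1, 2, 3, ...
General solution: ψ(s, t) = Σ [A_n cos(2n t) + B_n sin(2n t)] sin(ns)
From ψ(s,0) = 2sin(3s) + 2sin(4s): A_3=2, A_4=2. From ψ_t(s,0) = -4sin(2s), using ψ_t(s,0) = Σ ω_n B_n sin(ns) with ω_n = 2n: B_2 = (-4)/4 = -1.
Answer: ψ(s, t) = -sin(2s)sin(4t) + 2sin(3s)cos(6t) + 2sin(4s)cos(8t)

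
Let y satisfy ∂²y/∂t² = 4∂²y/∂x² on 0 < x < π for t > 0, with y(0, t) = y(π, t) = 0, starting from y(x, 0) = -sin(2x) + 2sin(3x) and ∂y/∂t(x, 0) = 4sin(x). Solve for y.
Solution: Using separation of variables y = X(x)T(t):
Eigenfunctions: sin(nx), n = 1, 2, 3, ...
General solution: y(x, t) = Σ [A_n cos(2n t) + B_n sin(2n t)] sin(nx)
From y(x,0) = -sin(2x) + 2sin(3x): A_2=-1, A_3=2. From y_t(x,0) = 4sin(x), using y_t(x,0) = Σ ω_n B_n sin(nx) with ω_n = 2n: B_1 = 4/2 = 2.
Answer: y(x, t) = 2sin(2t)sin(x) - sin(2x)cos(4t) + 2sin(3x)cos(6t)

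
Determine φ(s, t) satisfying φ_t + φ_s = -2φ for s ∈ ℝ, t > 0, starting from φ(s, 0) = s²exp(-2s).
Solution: Substitute φ = exp(-2s)u, i.e. u = exp(2s)φ.
By the product rule, φ_s = exp(-2s)(u_s - 2u), φ_t = exp(-2s)u_t.
Substituting into the PDE and dividing by exp(-2s): u_t + (u_s - 2u) = -2u.
The lower-order terms cancel, leaving the standard advection equation u_t + u_s = 0.
Initial data for u: u(s,0) = exp(2s)φ(s,0) = s².
Solve for u:
  By method of characteristics (waves move right with speed 1):
  Along characteristics s - t = const, u is constant, so u(s,t) = f(s - t) with f = u(·, 0).
Hence u(s,t) = s² - 2st + t².
Transform back: φ(s,t) = exp(-2s)u(s,t).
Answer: φ(s, t) = s²exp(-2s) - 2stexp(-2s) + t²exp(-2s)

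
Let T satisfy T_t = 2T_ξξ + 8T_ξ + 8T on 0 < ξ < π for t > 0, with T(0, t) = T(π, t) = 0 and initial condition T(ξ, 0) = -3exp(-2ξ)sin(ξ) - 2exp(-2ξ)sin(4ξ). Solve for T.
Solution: Substitute T = exp(-2ξ)u.
Then T_ξ = exp(-2ξ)(u_ξ - 2u), T_ξξ = exp(-2ξ)(u_ξξ - 4u_ξ + 4u), T_t = exp(-2ξ)u_t; substituting and dividing by exp(-2ξ), the lower-order terms cancel: u_t = 2u_ξξ (standard heat equation).
Data for u: u(ξ,0) = exp(2ξ)T(ξ,0) = -3sin(ξ) - 2sin(4ξ). The boundary conditions carry over: u(0,t) = u(π,t) = 0.
Separating variables: u = Σ c_n exp(-2n²t) sin(nξ). From u(ξ,0) = -3sin(ξ) - 2sin(4ξ): c_1=-3, c_4=-2.
So u(ξ,t) = -3exp(-2t)sin(ξ) - 2exp(-32t)sin(4ξ), and T(ξ,t) = exp(-2ξ)u(ξ,t).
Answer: T(ξ, t) = -3exp(-2t)exp(-2ξ)sin(ξ) - 2exp(-32t)exp(-2ξ)sin(4ξ)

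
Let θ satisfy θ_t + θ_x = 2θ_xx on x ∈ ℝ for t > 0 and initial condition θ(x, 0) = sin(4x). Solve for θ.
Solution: Moving frame: η = x - t, σ = t, θ = u(η,σ), so θ_t = u_σ - u_η and θ_xx = u_ηη.
Hence θ_t + θ_x = u_σ and the PDE becomes the heat equation u_σ = 2u_ηη on η ∈ ℝ.
Initial data: u(η,0) = θ(η,0) = sin(4η). Each mode sin(nη) decays as exp(-2n²σ) on ℝ, so u(η,σ) = Σ c_n exp(-2n²σ) sin(nη) with c_4=1: u(η,σ) = exp(-32σ)sin(4η).
Substituting back: θ(x,t) = u(x - t, t).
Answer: θ(x, t) = -exp(-32t)sin(4t - 4x)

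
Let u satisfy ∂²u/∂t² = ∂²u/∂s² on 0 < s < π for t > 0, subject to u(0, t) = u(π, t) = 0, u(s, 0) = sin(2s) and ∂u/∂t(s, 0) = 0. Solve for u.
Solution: Using separation of variables u = X(s)T(t):
Eigenfunctions: sin(ns), n = 1, 2, 3, ...
General solution: u(s, t) = Σ [A_n cos(n t) + B_n sin(n t)] sin(ns)
From u(s,0) = sin(2s): A_2=1. From u_t(s,0) = 0: all B_n = 0.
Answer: u(s, t) = sin(2s)cos(2t)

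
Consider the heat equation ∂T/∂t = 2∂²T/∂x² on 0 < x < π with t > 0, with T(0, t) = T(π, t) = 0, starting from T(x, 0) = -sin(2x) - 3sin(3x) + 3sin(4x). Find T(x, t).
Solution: Using separation of variables T = X(x)G(t):
Eigenfunctions: sin(nx), n = 1, 2, 3, ...
General solution: T(x, t) = Σ c_n sin(nx) exp(-2n² t)
Matching T(x,0) = -sin(2x) - 3sin(3x) + 3sin(4x) term by term: c_2=-1, c_3=-3, c_4=3.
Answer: T(x, t) = -exp(-8t)sin(2x) - 3exp(-18t)sin(3x) + 3exp(-32t)sin(4x)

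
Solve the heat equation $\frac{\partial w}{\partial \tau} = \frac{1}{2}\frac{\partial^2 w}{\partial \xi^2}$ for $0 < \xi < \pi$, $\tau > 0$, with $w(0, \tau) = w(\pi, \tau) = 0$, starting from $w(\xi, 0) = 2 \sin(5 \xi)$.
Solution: Separating variables: $w = \sum c_n e^{-n^2\tau/2} \sin(n\xi)$. From $w(\xi,0) = 2 \sin(5 \xi)$: $c_5=2$.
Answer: $w(\xi, \tau) = 2 e^{-25 \tau/2} \sin(5 \xi)$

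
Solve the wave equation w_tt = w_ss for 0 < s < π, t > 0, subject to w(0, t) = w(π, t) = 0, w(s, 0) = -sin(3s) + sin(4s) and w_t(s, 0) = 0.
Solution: Using separation of variables w = X(s)T(t):
Eigenfunctions: sin(ns), n = 1, 2, 3, ...
General solution: w(s, t) = Σ [A_n cos(n t) + B_n sin(n t)] sin(ns)
From w(s,0) = -sin(3s) + sin(4s): A_3=-1, A_4=1. From w_t(s,0) = 0: all B_n = 0.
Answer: w(s, t) = -sin(3s)cos(3t) + sin(4s)cos(4t)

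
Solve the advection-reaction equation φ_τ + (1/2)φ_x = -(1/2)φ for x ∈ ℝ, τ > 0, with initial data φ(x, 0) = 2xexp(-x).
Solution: Substitute φ = exp(-x)u, i.e. u = exp(x)φ.
By the product rule, φ_x = exp(-x)(u_x - u), φ_τ = exp(-x)u_τ.
Substituting into the PDE and dividing by exp(-x): u_τ + (1/2)(u_x - u) = -(1/2)u.
The lower-order terms cancel, leaving the standard advection equation u_τ + (1/2)u_x = 0.
Initial data for u: u(x,0) = exp(x)φ(x,0) = 2x.
Solve for u:
  By method of characteristics (waves move right with speed 1/2):
  Along characteristics x - (1/2)τ = const, u is constant, so u(x,τ) = f(x - (1/2)τ) with f = u(·, 0).
Hence u(x,τ) = 2x - τ.
Transform back: φ(x,τ) = exp(-x)u(x,τ).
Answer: φ(x, τ) = 2xexp(-x) - τexp(-x)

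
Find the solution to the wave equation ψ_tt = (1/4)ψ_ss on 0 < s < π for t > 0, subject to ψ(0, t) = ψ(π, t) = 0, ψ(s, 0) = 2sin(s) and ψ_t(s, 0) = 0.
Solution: Using separation of variables ψ = X(s)T(t):
Eigenfunctions: sin(ns), n = 1, 2, 3, ...
General solution: ψ(s, t) = Σ [A_n cos(n t/2) + B_n sin(n t/2)] sin(ns)
From ψ(s,0) = 2sin(s): A_1=2. From ψ_t(s,0) = 0: all B_n = 0.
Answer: ψ(s, t) = 2sin(s)cos(t/2)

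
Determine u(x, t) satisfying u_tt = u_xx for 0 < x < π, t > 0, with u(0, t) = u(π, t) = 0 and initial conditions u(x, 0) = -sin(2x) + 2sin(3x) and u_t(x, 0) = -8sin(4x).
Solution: Using separation of variables u = X(x)T(t):
Eigenfunctions: sin(nx), n = 1, 2, 3, ...
General solution: u(x, t) = Σ [A_n cos(n t) + B_n sin(n t)] sin(nx)
From u(x,0) = -sin(2x) + 2sin(3x): A_2=-1, A_3=2. From u_t(x,0) = -8sin(4x), using u_t(x,0) = Σ ω_n B_n sin(nx) with ω_n = n: B_4 = (-8)/4 = -2.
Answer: u(x, t) = -2sin(4t)sin(4x) - sin(2x)cos(2t) + 2sin(3x)cos(3t)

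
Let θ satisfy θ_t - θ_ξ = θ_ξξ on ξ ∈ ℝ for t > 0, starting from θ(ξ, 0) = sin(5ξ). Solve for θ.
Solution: Change to a moving frame: let η = ξ + t, σ = t and write θ(ξ,t) = u(η,σ).
By the chain rule θ_t = u_σ + u_η, θ_ξ = u_η, θ_ξξ = u_ηη.
Then θ_t - θ_ξ = u_σ: the advection term cancels and the PDE becomes the heat equation u_σ = u_ηη on η ∈ ℝ.
Initial data: u(η,0) = θ(η,0) = sin(5η).
On η ∈ ℝ each mode satisfies (sin(nη))″ = -n² sin(nη), so exp(-n²σ) sin(nη) solves the heat equation; by superposition u(η,σ) = Σ c_n exp(-n²σ) sin(nη).
Reading off the coefficients: c_5=1, so u(η,σ) = exp(-25σ)sin(5η).
Substituting back η = ξ + t, σ = t: θ(ξ,t) = u(ξ + t, t).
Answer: θ(ξ, t) = exp(-25t)sin(5t + 5ξ)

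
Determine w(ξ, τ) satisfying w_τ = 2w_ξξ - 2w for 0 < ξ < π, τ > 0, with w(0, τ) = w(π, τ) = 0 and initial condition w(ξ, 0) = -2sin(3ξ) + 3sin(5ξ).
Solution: Substitute w = exp(-2τ)u, i.e. u = exp(2τ)w.
By the product rule, w_τ = exp(-2τ)(u_τ - 2u), w_ξξ = exp(-2τ)u_ξξ.
Substituting into the PDE and dividing by exp(-2τ): u_τ - 2u = 2u_ξξ - 2u.
The lower-order terms cancel, leaving the standard heat equation u_τ = 2u_ξξ.
Initial data for u: u(ξ,0) = w(ξ,0) = -2sin(3ξ) + 3sin(5ξ). The boundary conditions carry over: u(0,τ) = u(π,τ) = 0.
Solve for u:
  Using separation of variables u = X(ξ)T(τ):
  Eigenfunctions: sin(nξ), n = 1, 2, 3, ...
  General solution: u(ξ, τ) = Σ c_n sin(nξ) exp(-2n² τ)
  Matching u(ξ,0) = -2sin(3ξ) + 3sin(5ξ) term by term: c_3=-2, c_5=3.
Hence u(ξ,τ) = -2exp(-18τ)sin(3ξ) + 3exp(-50τ)sin(5ξ).
Transform back: w(ξ,τ) = exp(-2τ)u(ξ,τ).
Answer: w(ξ, τ) = -2exp(-20τ)sin(3ξ) + 3exp(-52τ)sin(5ξ)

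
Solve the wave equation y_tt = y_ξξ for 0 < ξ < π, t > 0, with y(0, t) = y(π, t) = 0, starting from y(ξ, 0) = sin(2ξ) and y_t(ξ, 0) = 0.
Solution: Separating variables: y = Σ [A_n cos(ω_n t) + B_n sin(ω_n t)] sin(nξ), ω_n = n. From ICs: A_2=1.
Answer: y(ξ, t) = sin(2ξ)cos(2t)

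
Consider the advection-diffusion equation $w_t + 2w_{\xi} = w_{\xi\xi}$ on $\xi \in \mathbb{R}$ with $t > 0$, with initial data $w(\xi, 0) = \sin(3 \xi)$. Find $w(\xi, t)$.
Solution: Moving frame: $\eta = \xi - 2t$, $\sigma = t$, $w = u(\eta,\sigma)$, so $w_t = u_{\sigma} - 2u_{\eta}$ and $w_{\xi\xi} = u_{\eta\eta}$.
Hence $w_t + 2w_{\xi} = u_{\sigma}$ and the PDE becomes the heat equation $u_{\sigma} = u_{\eta\eta}$ on $\eta \in \mathbb{R}$.
Initial data: $u(\eta,0) = w(\eta,0) = \sin(3 \eta)$. Each mode $\sin(n\eta)$ decays as $e^{-n^2\sigma}$ on $\mathbb{R}$, so $u(\eta,\sigma) = \sum c_n e^{-n^2\sigma} \sin(n\eta)$ with $c_3=1$: $u(\eta,\sigma) = e^{-9 \sigma} \sin(3 \eta)$.
Substituting back: $w(\xi,t) = u(\xi - 2t, t)$.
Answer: $w(\xi, t) = e^{-9 t} \sin(3 \xi - 6 t)$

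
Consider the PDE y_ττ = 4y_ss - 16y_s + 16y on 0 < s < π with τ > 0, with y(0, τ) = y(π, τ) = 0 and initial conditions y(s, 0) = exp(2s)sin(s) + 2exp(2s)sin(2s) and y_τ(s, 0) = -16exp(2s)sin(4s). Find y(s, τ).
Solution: Substitute y = exp(2s)u, i.e. u = exp(-2s)y.
By the product rule, y_s = exp(2s)(u_s + 2u), y_ss = exp(2s)(u_ss + 4u_s + 4u), y_ττ = exp(2s)u_ττ.
Substituting into the PDE and dividing by exp(2s): u_ττ = 4(u_ss + 4u_s + 4u) - 16(u_s + 2u) + 16u.
The lower-order terms cancel, leaving the standard wave equation u_ττ = 4u_ss.
Initial data for u: u(s,0) = exp(-2s)y(s,0) = sin(s) + 2sin(2s); u_τ(s,0) = exp(-2s)y_τ(s,0) = -16sin(4s). The boundary conditions carry over: u(0,τ) = u(π,τ) = 0.
Solve for u:
  Using separation of variables u = X(s)T(τ):
  Eigenfunctions: sin(ns), n = 1, 2, 3, ...
  General solution: u(s, τ) = Σ [A_n cos(2n τ) + B_n sin(2n τ)] sin(ns)
  From u(s,0) = sin(s) + 2sin(2s): A_1=1, A_2=2. From u_τ(s,0) = -16sin(4s), using u_τ(s,0) = Σ ω_n B_n sin(ns) with ω_n = 2n: B_4 = (-16)/8 = -2.
Hence u(s,τ) = sin(s)cos(2τ) + 2sin(2s)cos(4τ) - 2sin(4s)sin(8τ).
Transform back: y(s,τ) = exp(2s)u(s,τ).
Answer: y(s, τ) = exp(2s)sin(s)cos(2τ) + 2exp(2s)sin(2s)cos(4τ) - 2exp(2s)sin(4s)sin(8τ)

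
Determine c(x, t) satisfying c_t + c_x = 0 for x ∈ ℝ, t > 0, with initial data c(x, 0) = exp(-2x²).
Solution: By characteristics (dx/dt = 1), c(x,t) = f(x - t) with f = c(·, 0).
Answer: c(x, t) = exp(-2(-t + x)²)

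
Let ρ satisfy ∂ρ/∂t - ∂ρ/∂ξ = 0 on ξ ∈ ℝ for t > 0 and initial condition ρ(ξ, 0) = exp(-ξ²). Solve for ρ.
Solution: By characteristics (dξ/dt = -1), ρ(ξ,t) = f(ξ + t) with f = ρ(·, 0).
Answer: ρ(ξ, t) = exp(-(t + ξ)²)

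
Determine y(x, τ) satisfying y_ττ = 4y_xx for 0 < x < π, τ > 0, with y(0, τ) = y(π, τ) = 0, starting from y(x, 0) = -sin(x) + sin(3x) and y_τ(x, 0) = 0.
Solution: Using separation of variables y = X(x)T(τ):
Eigenfunctions: sin(nx), n = 1, 2, 3, ...
General solution: y(x, τ) = Σ [A_n cos(2n τ) + B_n sin(2n τ)] sin(nx)
From y(x,0) = -sin(x) + sin(3x): A_1=-1, A_3=1. From y_τ(x,0) = 0: all B_n = 0.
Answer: y(x, τ) = -sin(x)cos(2τ) + sin(3x)cos(6τ)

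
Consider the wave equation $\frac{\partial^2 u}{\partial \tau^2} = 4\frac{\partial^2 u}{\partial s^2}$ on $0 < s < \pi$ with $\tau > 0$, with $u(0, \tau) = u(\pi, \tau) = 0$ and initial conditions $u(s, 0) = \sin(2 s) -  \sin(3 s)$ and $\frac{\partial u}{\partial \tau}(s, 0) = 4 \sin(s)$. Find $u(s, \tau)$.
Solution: Separating variables: $u = \sum [A_n \cos(\omega_n \tau) + B_n \sin(\omega_n \tau)] \sin(ns)$, $\omega_n = 2n$. From ICs ($B_n$ = velocity coefficient / $\omega_n$): $A_2=1, A_3=-1, B_1=2$.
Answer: $u(s, \tau) = 2 \sin(2 \tau) \sin(s) + \sin(2 s) \cos(4 \tau) -  \sin(3 s) \cos(6 \tau)$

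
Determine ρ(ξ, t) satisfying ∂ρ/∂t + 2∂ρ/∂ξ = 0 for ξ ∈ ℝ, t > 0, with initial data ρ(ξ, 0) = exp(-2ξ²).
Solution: By characteristics (dξ/dt = 2), ρ(ξ,t) = f(ξ - 2t) with f = ρ(·, 0).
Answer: ρ(ξ, t) = exp(-2(-2t + ξ)²)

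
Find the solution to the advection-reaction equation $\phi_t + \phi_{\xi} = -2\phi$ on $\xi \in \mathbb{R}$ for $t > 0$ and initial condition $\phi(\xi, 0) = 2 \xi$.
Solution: Substitute $\phi = e^{-2t}u$, i.e. $u = e^{2t}\phi$.
By the product rule, $\phi_t = e^{-2t}(u_t - 2u)$, $\phi_{\xi} = e^{-2t}u_{\xi}$.
Substituting into the PDE and dividing by $e^{-2t}$: $u_t - 2u + u_{\xi} = -2u$.
The lower-order terms cancel, leaving the standard advection equation $u_t + u_{\xi} = 0$.
Initial data for $u$: $u(\xi,0) = \phi(\xi,0) = 2 \xi$.
Solve for $u$:
  By method of characteristics (waves move right with speed 1):
  Along characteristics $\xi - t =$ const, $u$ is constant, so $u(\xi,t) = f(\xi - t)$ with $f = u( \cdot , 0)$.
Hence $u(\xi,t) = -2 t + 2 \xi$.
Transform back: $\phi(\xi,t) = e^{-2t}u(\xi,t)$.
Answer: $\phi(\xi, t) = 2 \xi e^{-2 t} - 2 t e^{-2 t}$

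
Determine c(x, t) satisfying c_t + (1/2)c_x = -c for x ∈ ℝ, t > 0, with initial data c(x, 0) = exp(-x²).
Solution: Substitute c = exp(-t)u, i.e. u = exp(t)c.
By the product rule, c_t = exp(-t)(u_t - u), c_x = exp(-t)u_x.
Substituting into the PDE and dividing by exp(-t): u_t - u + (1/2)u_x = -u.
The lower-order terms cancel, leaving the standard advection equation u_t + (1/2)u_x = 0.
Initial data for u: u(x,0) = c(x,0) = exp(-x²).
Solve for u:
  By method of characteristics (waves move right with speed 1/2):
  Along characteristics x - (1/2)t = const, u is constant, so u(x,t) = f(x - (1/2)t) with f = u(·, 0).
Hence u(x,t) = exp(-(-t/2 + x)²).
Transform back: c(x,t) = exp(-t)u(x,t).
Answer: c(x, t) = exp(-t)exp(-(-t/2 + x)²)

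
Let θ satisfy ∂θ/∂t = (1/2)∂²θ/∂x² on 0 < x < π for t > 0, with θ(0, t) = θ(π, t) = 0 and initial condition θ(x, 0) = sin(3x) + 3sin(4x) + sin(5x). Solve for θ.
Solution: Separating variables: θ = Σ c_n exp(-n²t/2) sin(nx). From θ(x,0) = sin(3x) + 3sin(4x) + sin(5x): c_3=1, c_4=3, c_5=1.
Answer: θ(x, t) = 3exp(-8t)sin(4x) + exp(-9t/2)sin(3x) + exp(-25t/2)sin(5x)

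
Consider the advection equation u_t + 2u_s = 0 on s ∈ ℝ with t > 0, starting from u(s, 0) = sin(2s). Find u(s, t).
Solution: By method of characteristics (waves move right with speed 2):
Along characteristics s - 2t = const, u is constant, so u(s,t) = f(s - 2t) with f = u(·, 0).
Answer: u(s, t) = sin(2s - 4t)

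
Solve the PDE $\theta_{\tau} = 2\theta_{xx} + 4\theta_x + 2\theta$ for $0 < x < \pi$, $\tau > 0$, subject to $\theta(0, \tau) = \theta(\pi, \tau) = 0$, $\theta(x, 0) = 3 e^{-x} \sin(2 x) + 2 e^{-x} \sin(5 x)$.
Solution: Substitute $\theta = e^{-x}u$, i.e. $u = e^{x}\theta$.
By the product rule, $\theta_x = e^{-x}(u_x - u)$, $\theta_{xx} = e^{-x}(u_{xx} - 2u_x + u)$, $\theta_{\tau} = e^{-x}u_{\tau}$.
Substituting into the PDE and dividing by $e^{-x}$: $u_{\tau} = 2(u_{xx} - 2u_x + u) + 4(u_x - u) + 2u$.
The lower-order terms cancel, leaving the standard heat equation $u_{\tau} = 2u_{xx}$.
Initial data for $u$: $u(x,0) = e^{x}\theta(x,0) = 3 \sin(2 x) + 2 \sin(5 x)$. The boundary conditions carry over: $u(0,\tau) = u(\pi,\tau) = 0$.
Solve for $u$:
  Using separation of variables $u = X(x)G(\tau)$:
  Eigenfunctions: $\sin(nx)$, $n = 1, 2, 3, \ldots$
  General solution: $u(x, \tau) = \sum c_n \sin(nx) e^{-2n^2 \tau}$
  Matching $u(x,0) = 3 \sin(2 x) + 2 \sin(5 x)$ term by term: $c_2=3, c_5=2$.
Hence $u(x,\tau) = 3 e^{-8 \tau} \sin(2 x) + 2 e^{-50 \tau} \sin(5 x)$.
Transform back: $\theta(x,\tau) = e^{-x}u(x,\tau)$.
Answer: $\theta(x, \tau) = 3 e^{-8 \tau} e^{-x} \sin(2 x) + 2 e^{-50 \tau} e^{-x} \sin(5 x)$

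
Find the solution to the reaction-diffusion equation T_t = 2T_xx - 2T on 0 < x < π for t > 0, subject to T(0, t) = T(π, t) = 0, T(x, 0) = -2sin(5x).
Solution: Substitute T = exp(-2t)u, i.e. u = exp(2t)T.
By the product rule, T_t = exp(-2t)(u_t - 2u), T_xx = exp(-2t)u_xx.
Substituting into the PDE and dividing by exp(-2t): u_t - 2u = 2u_xx - 2u.
The lower-order terms cancel, leaving the standard heat equation u_t = 2u_xx.
Initial data for u: u(x,0) = T(x,0) = -2sin(5x). The boundary conditions carry over: u(0,t) = u(π,t) = 0.
Solve for u:
  Using separation of variables u = X(x)G(t):
  Eigenfunctions: sin(nx), n = 1, 2, 3, ...
  General solution: u(x, t) = Σ c_n sin(nx) exp(-2n² t)
  Matching u(x,0) = -2sin(5x) term by term: c_5=-2.
Hence u(x,t) = -2exp(-50t)sin(5x).
Transform back: T(x,t) = exp(-2t)u(x,t).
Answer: T(x, t) = -2exp(-52t)sin(5x)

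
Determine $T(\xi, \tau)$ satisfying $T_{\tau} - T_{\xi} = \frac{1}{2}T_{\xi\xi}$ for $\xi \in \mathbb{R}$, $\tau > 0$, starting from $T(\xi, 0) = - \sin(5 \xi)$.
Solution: Moving frame: $\eta = \xi + \tau$, $\sigma = \tau$, $T = u(\eta,\sigma)$, so $T_{\tau} = u_{\sigma} + u_{\eta}$ and $T_{\xi\xi} = u_{\eta\eta}$.
Hence $T_{\tau} - T_{\xi} = u_{\sigma}$ and the PDE becomes the heat equation $u_{\sigma} = \frac{1}{2}u_{\eta\eta}$ on $\eta \in \mathbb{R}$.
Initial data: $u(\eta,0) = T(\eta,0) = - \sin(5 \eta)$. Each mode $\sin(n\eta)$ decays as $e^{-n^2\sigma/2}$ on $\mathbb{R}$, so $u(\eta,\sigma) = \sum c_n e^{-n^2\sigma/2} \sin(n\eta)$ with $c_5=-1$: $u(\eta,\sigma) = - e^{-25 \sigma/2} \sin(5 \eta)$.
Substituting back: $T(\xi,\tau) = u(\xi + \tau, \tau)$.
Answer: $T(\xi, \tau) = - e^{-25 \tau/2} \sin(5 \tau + 5 \xi)$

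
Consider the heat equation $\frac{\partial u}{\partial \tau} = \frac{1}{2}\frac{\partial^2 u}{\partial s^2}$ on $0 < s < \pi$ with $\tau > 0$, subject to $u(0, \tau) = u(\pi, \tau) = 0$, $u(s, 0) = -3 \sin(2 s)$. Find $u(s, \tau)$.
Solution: Using separation of variables $u = X(s)T(\tau)$:
Eigenfunctions: $\sin(ns)$, $n = 1, 2, 3, \ldots$
General solution: $u(s, \tau) = \sum c_n \sin(ns) e^{-n^2 \tau/2}$
Matching $u(s,0) = -3 \sin(2 s)$ term by term: $c_2=-3$.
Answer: $u(s, \tau) = -3 e^{-2 \tau} \sin(2 s)$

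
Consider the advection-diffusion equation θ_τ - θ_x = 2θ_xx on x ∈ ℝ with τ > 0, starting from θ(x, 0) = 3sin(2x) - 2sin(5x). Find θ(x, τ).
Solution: Change to a moving frame: let η = x + τ, σ = τ and write θ(x,τ) = u(η,σ).
By the chain rule θ_τ = u_σ + u_η, θ_x = u_η, θ_xx = u_ηη.
Then θ_τ - θ_x = u_σ: the advection term cancels and the PDE becomes the heat equation u_σ = 2u_ηη on η ∈ ℝ.
Initial data: u(η,0) = θ(η,0) = 3sin(2η) - 2sin(5η).
On η ∈ ℝ each mode satisfies (sin(nη))″ = -n² sin(nη), so exp(-2n²σ) sin(nη) solves the heat equation; by superposition u(η,σ) = Σ c_n exp(-2n²σ) sin(nη).
Reading off the coefficients: c_2=3, c_5=-2, so u(η,σ) = 3exp(-8σ)sin(2η) - 2exp(-50σ)sin(5η).
Substituting back η = x + τ, σ = τ: θ(x,τ) = u(x + τ, τ).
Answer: θ(x, τ) = 3exp(-8τ)sin(2x + 2τ) - 2exp(-50τ)sin(5x + 5τ)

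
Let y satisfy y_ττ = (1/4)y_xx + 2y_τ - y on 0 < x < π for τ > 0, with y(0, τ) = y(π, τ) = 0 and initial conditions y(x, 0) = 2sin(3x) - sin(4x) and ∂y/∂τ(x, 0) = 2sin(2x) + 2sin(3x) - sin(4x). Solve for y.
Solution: Substitute y = exp(τ)u, i.e. u = exp(-τ)y.
By the product rule, y_τ = exp(τ)(u_τ + u), y_ττ = exp(τ)(u_ττ + 2u_τ + u), y_xx = exp(τ)u_xx.
Substituting into the PDE and dividing by exp(τ): u_ττ + 2u_τ + u = (1/4)u_xx + 2(u_τ + u) - u.
The lower-order terms cancel, leaving the standard wave equation u_ττ = (1/4)u_xx.
Initial data for u: u(x,0) = y(x,0) = 2sin(3x) - sin(4x); u_τ(x,0) = y_τ(x,0) - y(x,0) = 2sin(2x). The boundary conditions carry over: u(0,τ) = u(π,τ) = 0.
Solve for u:
  Using separation of variables u = X(x)T(τ):
  Eigenfunctions: sin(nx), n = 1, 2, 3, ...
  General solution: u(x, τ) = Σ [A_n cos(n τ/2) + B_n sin(n τ/2)] sin(nx)
  From u(x,0) = 2sin(3x) - sin(4x): A_3=2, A_4=-1. From u_τ(x,0) = 2sin(2x), using u_τ(x,0) = Σ ω_n B_n sin(nx) with ω_n = n/2: B_2 = 2/1 = 2.
Hence u(x,τ) = 2sin(2x)sin(τ) + 2sin(3x)cos(3τ/2) - sin(4x)cos(2τ).
Transform back: y(x,τ) = exp(τ)u(x,τ).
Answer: y(x, τ) = 2exp(τ)sin(2x)sin(τ) + 2exp(τ)sin(3x)cos(3τ/2) - exp(τ)sin(4x)cos(2τ)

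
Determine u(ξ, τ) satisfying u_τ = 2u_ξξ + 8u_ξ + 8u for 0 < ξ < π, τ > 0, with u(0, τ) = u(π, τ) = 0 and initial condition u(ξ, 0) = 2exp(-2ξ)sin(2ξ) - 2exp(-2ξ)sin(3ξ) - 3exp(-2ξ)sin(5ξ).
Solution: Substitute u = exp(-2ξ)w, i.e. w = exp(2ξ)u.
By the product rule, u_ξ = exp(-2ξ)(w_ξ - 2w), u_ξξ = exp(-2ξ)(w_ξξ - 4w_ξ + 4w), u_τ = exp(-2ξ)w_τ.
Substituting into the PDE and dividing by exp(-2ξ): w_τ = 2(w_ξξ - 4w_ξ + 4w) + 8(w_ξ - 2w) + 8w.
The lower-order terms cancel, leaving the standard heat equation w_τ = 2w_ξξ.
Initial data for w: w(ξ,0) = exp(2ξ)u(ξ,0) = 2sin(2ξ) - 2sin(3ξ) - 3sin(5ξ). The boundary conditions carry over: w(0,τ) = w(π,τ) = 0.
Solve for w:
  Using separation of variables w = X(ξ)T(τ):
  Eigenfunctions: sin(nξ), n = 1, 2, 3, ...
  General solution: w(ξ, τ) = Σ c_n sin(nξ) exp(-2n² τ)
  Matching w(ξ,0) = 2sin(2ξ) - 2sin(3ξ) - 3sin(5ξ) term by term: c_2=2, c_3=-2, c_5=-3.
Hence w(ξ,τ) = 2exp(-8τ)sin(2ξ) - 2exp(-18τ)sin(3ξ) - 3exp(-50τ)sin(5ξ).
Transform back: u(ξ,τ) = exp(-2ξ)w(ξ,τ).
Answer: u(ξ, τ) = 2exp(-2ξ)exp(-8τ)sin(2ξ) - 2exp(-2ξ)exp(-18τ)sin(3ξ) - 3exp(-2ξ)exp(-50τ)sin(5ξ)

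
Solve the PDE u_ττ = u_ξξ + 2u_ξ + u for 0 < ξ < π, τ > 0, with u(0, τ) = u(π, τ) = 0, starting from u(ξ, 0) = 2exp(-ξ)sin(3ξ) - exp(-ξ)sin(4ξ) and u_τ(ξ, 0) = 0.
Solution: Substitute u = exp(-ξ)w, i.e. w = exp(ξ)u.
By the product rule, u_ξ = exp(-ξ)(w_ξ - w), u_ξξ = exp(-ξ)(w_ξξ - 2w_ξ + w), u_ττ = exp(-ξ)w_ττ.
Substituting into the PDE and dividing by exp(-ξ): w_ττ = (w_ξξ - 2w_ξ + w) + 2(w_ξ - w) + w.
The lower-order terms cancel, leaving the standard wave equation w_ττ = w_ξξ.
Initial data for w: w(ξ,0) = exp(ξ)u(ξ,0) = 2sin(3ξ) - sin(4ξ); w_τ(ξ,0) = exp(ξ)u_τ(ξ,0) = 0. The boundary conditions carry over: w(0,τ) = w(π,τ) = 0.
Solve for w:
  Using separation of variables w = X(ξ)T(τ):
  Eigenfunctions: sin(nξ), n = 1, 2, 3, ...
  General solution: w(ξ, τ) = Σ [A_n cos(n τ) + B_n sin(n τ)] sin(nξ)
  From w(ξ,0) = 2sin(3ξ) - sin(4ξ): A_3=2, A_4=-1. From w_τ(ξ,0) = 0: all B_n = 0.
Hence w(ξ,τ) = 2sin(3ξ)cos(3τ) - sin(4ξ)cos(4τ).
Transform back: u(ξ,τ) = exp(-ξ)w(ξ,τ).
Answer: u(ξ, τ) = 2exp(-ξ)sin(3ξ)cos(3τ) - exp(-ξ)sin(4ξ)cos(4τ)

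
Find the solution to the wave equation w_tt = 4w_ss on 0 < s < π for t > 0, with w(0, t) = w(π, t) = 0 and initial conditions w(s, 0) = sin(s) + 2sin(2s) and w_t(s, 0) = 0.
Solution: Using separation of variables w = X(s)T(t):
Eigenfunctions: sin(ns), n = 1, 2, 3, ...
General solution: w(s, t) = Σ [A_n cos(2n t) + B_n sin(2n t)] sin(ns)
From w(s,0) = sin(s) + 2sin(2s): A_1=1, A_2=2. From w_t(s,0) = 0: all B_n = 0.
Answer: w(s, t) = sin(s)cos(2t) + 2sin(2s)cos(4t)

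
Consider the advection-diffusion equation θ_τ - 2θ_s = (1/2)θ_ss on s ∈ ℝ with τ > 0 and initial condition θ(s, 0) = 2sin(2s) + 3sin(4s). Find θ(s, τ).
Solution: Moving frame: η = s + 2τ, σ = τ, θ = u(η,σ), so θ_τ = u_σ + 2u_η and θ_ss = u_ηη.
Hence θ_τ - 2θ_s = u_σ and the PDE becomes the heat equation u_σ = (1/2)u_ηη on η ∈ ℝ.
Initial data: u(η,0) = θ(η,0) = 2sin(2η) + 3sin(4η). Each mode sin(nη) decays as exp(-n²σ/2) on ℝ, so u(η,σ) = Σ c_n exp(-n²σ/2) sin(nη) with c_2=2, c_4=3: u(η,σ) = 2exp(-2σ)sin(2η) + 3exp(-8σ)sin(4η).
Substituting back: θ(s,τ) = u(s + 2τ, τ).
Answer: θ(s, τ) = 2exp(-2τ)sin(2s + 4τ) + 3exp(-8τ)sin(4s + 8τ)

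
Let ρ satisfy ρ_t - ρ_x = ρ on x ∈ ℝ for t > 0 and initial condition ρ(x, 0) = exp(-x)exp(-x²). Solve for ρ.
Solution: Substitute ρ = exp(-x)u.
Then ρ_x = exp(-x)(u_x - u), ρ_t = exp(-x)u_t; substituting and dividing by exp(-x), the lower-order terms cancel: u_t - u_x = 0 (standard advection equation).
Data for u: u(x,0) = exp(x)ρ(x,0) = exp(-x²).
By characteristics (dx/dt = -1), u(x,t) = f(x + t) with f = u(·, 0).
So u(x,t) = exp(-(t + x)²), and ρ(x,t) = exp(-x)u(x,t).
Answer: ρ(x, t) = exp(-x)exp(-(t + x)²)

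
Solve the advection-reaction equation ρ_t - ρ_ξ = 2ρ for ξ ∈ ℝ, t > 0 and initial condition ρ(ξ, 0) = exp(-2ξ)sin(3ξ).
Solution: Substitute ρ = exp(-2ξ)u, i.e. u = exp(2ξ)ρ.
By the product rule, ρ_ξ = exp(-2ξ)(u_ξ - 2u), ρ_t = exp(-2ξ)u_t.
Substituting into the PDE and dividing by exp(-2ξ): u_t - (u_ξ - 2u) = 2u.
The lower-order terms cancel, leaving the standard advection equation u_t - u_ξ = 0.
Initial data for u: u(ξ,0) = exp(2ξ)ρ(ξ,0) = sin(3ξ).
Solve for u:
  By method of characteristics (waves move left with speed 1):
  Along characteristics ξ + t = const, u is constant, so u(ξ,t) = f(ξ + t) with f = u(·, 0).
Hence u(ξ,t) = sin(3t + 3ξ).
Transform back: ρ(ξ,t) = exp(-2ξ)u(ξ,t).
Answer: ρ(ξ, t) = exp(-2ξ)sin(3t + 3ξ)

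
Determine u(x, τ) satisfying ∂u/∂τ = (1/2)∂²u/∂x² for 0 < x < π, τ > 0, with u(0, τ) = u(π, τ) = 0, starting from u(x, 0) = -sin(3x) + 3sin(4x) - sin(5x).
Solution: Separating variables: u = Σ c_n exp(-n²τ/2) sin(nx). From u(x,0) = -sin(3x) + 3sin(4x) - sin(5x): c_3=-1, c_4=3, c_5=-1.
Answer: u(x, τ) = 3exp(-8τ)sin(4x) - exp(-9τ/2)sin(3x) - exp(-25τ/2)sin(5x)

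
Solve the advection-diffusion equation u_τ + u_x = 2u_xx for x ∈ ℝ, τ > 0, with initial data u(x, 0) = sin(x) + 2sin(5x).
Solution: Change to a moving frame: let η = x - τ, σ = τ and write u(x,τ) = w(η,σ).
By the chain rule u_τ = w_σ - w_η, u_x = w_η, u_xx = w_ηη.
Then u_τ + u_x = w_σ: the advection term cancels and the PDE becomes the heat equation w_σ = 2w_ηη on η ∈ ℝ.
Initial data: w(η,0) = u(η,0) = sin(η) + 2sin(5η).
On η ∈ ℝ each mode satisfies (sin(nη))″ = -n² sin(nη), so exp(-2n²σ) sin(nη) solves the heat equation; by superposition w(η,σ) = Σ c_n exp(-2n²σ) sin(nη).
Reading off the coefficients: c_1=1, c_5=2, so w(η,σ) = exp(-2σ)sin(η) + 2exp(-50σ)sin(5η).
Substituting back η = x - τ, σ = τ: u(x,τ) = w(x - τ, τ).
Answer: u(x, τ) = exp(-2τ)sin(x - τ) + 2exp(-50τ)sin(5x - 5τ)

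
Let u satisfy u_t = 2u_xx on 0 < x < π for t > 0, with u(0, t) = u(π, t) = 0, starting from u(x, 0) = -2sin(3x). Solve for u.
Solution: Using separation of variables u = X(x)T(t):
Eigenfunctions: sin(nx), n = 1, 2, 3, ...
General solution: u(x, t) = Σ c_n sin(nx) exp(-2n² t)
Matching u(x,0) = -2sin(3x) term by term: c_3=-2.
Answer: u(x, t) = -2exp(-18t)sin(3x)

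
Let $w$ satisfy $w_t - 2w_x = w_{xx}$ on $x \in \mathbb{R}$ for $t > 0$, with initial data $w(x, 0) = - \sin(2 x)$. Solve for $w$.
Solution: Moving frame: $\eta = x + 2t$, $\sigma = t$, $w = u(\eta,\sigma)$, so $w_t = u_{\sigma} + 2u_{\eta}$ and $w_{xx} = u_{\eta\eta}$.
Hence $w_t - 2w_x = u_{\sigma}$ and the PDE becomes the heat equation $u_{\sigma} = u_{\eta\eta}$ on $\eta \in \mathbb{R}$.
Initial data: $u(\eta,0) = w(\eta,0) = - \sin(2 \eta)$. Each mode $\sin(n\eta)$ decays as $e^{-n^2\sigma}$ on $\mathbb{R}$, so $u(\eta,\sigma) = \sum c_n e^{-n^2\sigma} \sin(n\eta)$ with $c_2=-1$: $u(\eta,\sigma) = - e^{-4 \sigma} \sin(2 \eta)$.
Substituting back: $w(x,t) = u(x + 2t, t)$.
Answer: $w(x, t) = - e^{-4 t} \sin(4 t + 2 x)$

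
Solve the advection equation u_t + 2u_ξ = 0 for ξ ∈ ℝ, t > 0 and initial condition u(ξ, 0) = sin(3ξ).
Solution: By method of characteristics (waves move right with speed 2):
Along characteristics ξ - 2t = const, u is constant, so u(ξ,t) = f(ξ - 2t) with f = u(·, 0).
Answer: u(ξ, t) = -sin(6t - 3ξ)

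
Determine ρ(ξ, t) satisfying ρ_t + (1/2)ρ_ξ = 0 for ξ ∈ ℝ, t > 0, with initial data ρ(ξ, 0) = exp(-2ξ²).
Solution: By method of characteristics (waves move right with speed 1/2):
Along characteristics ξ - (1/2)t = const, ρ is constant, so ρ(ξ,t) = f(ξ - (1/2)t) with f = ρ(·, 0).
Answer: ρ(ξ, t) = exp(-2(-t/2 + ξ)²)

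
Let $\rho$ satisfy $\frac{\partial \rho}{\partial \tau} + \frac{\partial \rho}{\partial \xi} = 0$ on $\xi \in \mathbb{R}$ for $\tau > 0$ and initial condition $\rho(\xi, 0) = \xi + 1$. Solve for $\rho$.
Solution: By method of characteristics (waves move right with speed 1):
Along characteristics $\xi - \tau =$ const, $\rho$ is constant, so $\rho(\xi,\tau) = f(\xi - \tau)$ with $f = \rho( \cdot , 0)$.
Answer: $\rho(\xi, \tau) = - \tau + \xi + 1$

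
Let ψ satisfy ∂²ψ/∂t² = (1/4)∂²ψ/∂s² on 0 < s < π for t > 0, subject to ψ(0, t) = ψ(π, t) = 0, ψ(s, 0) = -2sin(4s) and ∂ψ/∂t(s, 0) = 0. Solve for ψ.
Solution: Separating variables: ψ = Σ [A_n cos(ω_n t) + B_n sin(ω_n t)] sin(ns), ω_n = n/2. From ICs: A_4=-2.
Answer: ψ(s, t) = -2sin(4s)cos(2t)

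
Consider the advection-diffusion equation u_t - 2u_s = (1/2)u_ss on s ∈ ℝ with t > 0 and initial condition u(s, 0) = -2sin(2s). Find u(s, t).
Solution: Moving frame: η = s + 2t, σ = t, u = w(η,σ), so u_t = w_σ + 2w_η and u_ss = w_ηη.
Hence u_t - 2u_s = w_σ and the PDE becomes the heat equation w_σ = (1/2)w_ηη on η ∈ ℝ.
Initial data: w(η,0) = u(η,0) = -2sin(2η). Each mode sin(nη) decays as exp(-n²σ/2) on ℝ, so w(η,σ) = Σ c_n exp(-n²σ/2) sin(nη) with c_2=-2: w(η,σ) = -2exp(-2σ)sin(2η).
Substituting back: u(s,t) = w(s + 2t, t).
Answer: u(s, t) = -2exp(-2t)sin(2s + 4t)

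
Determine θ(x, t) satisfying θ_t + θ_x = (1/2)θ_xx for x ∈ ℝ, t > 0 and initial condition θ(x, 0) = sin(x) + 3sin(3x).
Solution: Moving frame: η = x - t, σ = t, θ = u(η,σ), so θ_t = u_σ - u_η and θ_xx = u_ηη.
Hence θ_t + θ_x = u_σ and the PDE becomes the heat equation u_σ = (1/2)u_ηη on η ∈ ℝ.
Initial data: u(η,0) = θ(η,0) = sin(η) + 3sin(3η). Each mode sin(nη) decays as exp(-n²σ/2) on ℝ, so u(η,σ) = Σ c_n exp(-n²σ/2) sin(nη) with c_1=1, c_3=3: u(η,σ) = exp(-σ/2)sin(η) + 3exp(-9σ/2)sin(3η).
Substituting back: θ(x,t) = u(x - t, t).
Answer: θ(x, t) = -exp(-t/2)sin(t - x) - 3exp(-9t/2)sin(3t - 3x)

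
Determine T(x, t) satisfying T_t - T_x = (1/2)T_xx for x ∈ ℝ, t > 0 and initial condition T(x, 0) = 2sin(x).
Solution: Change to a moving frame: let η = x + t, σ = t and write T(x,t) = u(η,σ).
By the chain rule T_t = u_σ + u_η, T_x = u_η, T_xx = u_ηη.
Then T_t - T_x = u_σ: the advection term cancels and the PDE becomes the heat equation u_σ = (1/2)u_ηη on η ∈ ℝ.
Initial data: u(η,0) = T(η,0) = 2sin(η).
On η ∈ ℝ each mode satisfies (sin(nη))″ = -n² sin(nη), so exp(-n²σ/2) sin(nη) solves the heat equation; by superposition u(η,σ) = Σ c_n exp(-n²σ/2) sin(nη).
Reading off the coefficients: c_1=2, so u(η,σ) = 2exp(-σ/2)sin(η).
Substituting back η = x + t, σ = t: T(x,t) = u(x + t, t).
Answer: T(x, t) = 2exp(-t/2)sin(t + x)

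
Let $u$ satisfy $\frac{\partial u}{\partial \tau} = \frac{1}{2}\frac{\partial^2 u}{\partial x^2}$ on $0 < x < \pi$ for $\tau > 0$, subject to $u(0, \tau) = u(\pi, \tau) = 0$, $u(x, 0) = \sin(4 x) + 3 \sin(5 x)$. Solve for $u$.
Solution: Separating variables: $u = \sum c_n e^{-n^2\tau/2} \sin(nx)$. From $u(x,0) = \sin(4 x) + 3 \sin(5 x)$: $c_4=1, c_5=3$.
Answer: $u(x, \tau) = e^{-8 \tau} \sin(4 x) + 3 e^{-25 \tau/2} \sin(5 x)$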